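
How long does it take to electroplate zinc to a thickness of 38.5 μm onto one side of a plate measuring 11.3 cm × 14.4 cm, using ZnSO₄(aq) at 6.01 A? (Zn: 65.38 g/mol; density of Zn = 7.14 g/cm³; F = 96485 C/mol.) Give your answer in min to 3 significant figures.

Plated area = 11.3 × 14.4 = 162.7 cm²
Volume = 162.7 × 38.5×10⁻⁴ cm = 0.6264 cm³
m(Zn) = 0.6264 × 7.14 = 4.472 g
n(Zn) = 4.472 / 65.38 = 0.06840 mol; n(e⁻) = 2 × 0.06840 = 0.1368 mol
Q = 0.1368 × 96485 = 13200 C
t = 13200 / 6.01 = 2196 s = 36.6 min

36.6 min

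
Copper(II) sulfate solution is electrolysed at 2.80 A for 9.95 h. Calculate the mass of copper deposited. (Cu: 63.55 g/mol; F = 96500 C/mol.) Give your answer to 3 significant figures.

33.0 g

Charge passed = 2.80 × 35820 = 1.003×10^5 C
Moles of electrons = 1.003×10^5 / 96500 = 1.039 mol
Cu²⁺ + 2e⁻ → Cu, so n(Cu) = 1.039 / 2 = 0.5195 mol
m = 0.5195 × 63.55 = 33.0 g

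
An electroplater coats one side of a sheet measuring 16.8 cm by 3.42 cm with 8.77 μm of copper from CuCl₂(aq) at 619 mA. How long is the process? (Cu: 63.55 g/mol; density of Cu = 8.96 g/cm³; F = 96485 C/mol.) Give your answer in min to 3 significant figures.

Plated area = 16.8 × 3.42 = 57.46 cm²
Volume = 57.46 × 8.77×10⁻⁴ cm = 0.05039 cm³
m(Cu) = 0.05039 × 8.96 = 0.4515 g
n(Cu) = 0.4515 / 63.55 = 0.007105 mol; n(e⁻) = 2 × 0.007105 = 0.01421 mol
Q = 0.01421 × 96485 = 1371 C
t = 1371 / 0.619 = 2215 s = 36.9 min

36.9 min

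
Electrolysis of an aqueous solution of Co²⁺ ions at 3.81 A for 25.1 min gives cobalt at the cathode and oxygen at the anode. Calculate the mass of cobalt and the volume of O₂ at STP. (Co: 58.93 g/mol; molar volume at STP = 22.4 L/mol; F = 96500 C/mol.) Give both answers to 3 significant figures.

1.75 g Co; 0.333 L O₂

Q = 3.81 × 1506 = 5738 C; n(e⁻) = 5738 / 96500 = 0.05946 mol
Cathode: Co²⁺ + 2e⁻ → Co → n(Co) = 0.05946/2 = 0.02973 mol → 1.75 g
Anode: 2H₂O → O₂ + 4H⁺ + 4e⁻ → n(O₂) = 0.05946/4 = 0.01487 mol → 0.333 L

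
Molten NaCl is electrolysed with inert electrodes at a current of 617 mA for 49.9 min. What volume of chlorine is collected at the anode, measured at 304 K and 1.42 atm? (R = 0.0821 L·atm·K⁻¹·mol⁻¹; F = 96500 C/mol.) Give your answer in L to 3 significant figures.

Charge passed = 0.617 × 2994 = 1847 C
n(e⁻) = Q/F = 1847/96500 = 0.01914 mol
2Cl⁻ → Cl₂ + 2e⁻, so n(Cl₂) = 0.01914 / 2 = 0.009570 mol
V = nRT/P = 0.009570 × 0.0821 × 304 / 1.42 = 0.1682 L

0.168 L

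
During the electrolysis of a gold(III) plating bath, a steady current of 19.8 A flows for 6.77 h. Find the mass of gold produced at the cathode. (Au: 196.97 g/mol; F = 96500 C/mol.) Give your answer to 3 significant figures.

Q = 19.8 A × 24372 s = 4.826×10^5 C
n(e⁻) = 4.826×10^5 / 96500 = 5.001 mol
Au³⁺ + 3e⁻ → Au, so n(Au) = 5.001 / 3 = 1.667 mol
m = 1.667 × 196.97 = 328 g

328 g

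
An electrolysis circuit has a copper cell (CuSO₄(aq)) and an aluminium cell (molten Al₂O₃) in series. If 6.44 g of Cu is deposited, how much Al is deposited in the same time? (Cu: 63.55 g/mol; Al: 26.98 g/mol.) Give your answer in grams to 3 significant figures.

1.82 g

n(Cu) = 6.44 / 63.55 = 0.1013 mol
Cu²⁺ + 2e⁻ → Cu, so n(e⁻) = 2 × 0.1013 = 0.2026 mol
Since the cells are in series, n(e⁻) in the Al cell is also 0.2026 mol.
Al³⁺ + 3e⁻ → Al, so n(Al) = 0.2026 / 3 = 0.06753 mol
m(Al) = 0.06753 × 26.98 = 1.82 g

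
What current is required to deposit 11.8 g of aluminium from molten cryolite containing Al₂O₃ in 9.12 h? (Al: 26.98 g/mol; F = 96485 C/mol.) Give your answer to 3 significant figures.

n(Al) = 11.8 / 26.98 = 0.4374 mol
Al³⁺ + 3e⁻ → Al, so n(e⁻) = 3 × 0.4374 = 1.312 mol
Q = 1.312 × 96485 = 1.266×10^5 C
I = Q / t = 1.266×10^5 / 32832 s = 3.86 A

3.86 A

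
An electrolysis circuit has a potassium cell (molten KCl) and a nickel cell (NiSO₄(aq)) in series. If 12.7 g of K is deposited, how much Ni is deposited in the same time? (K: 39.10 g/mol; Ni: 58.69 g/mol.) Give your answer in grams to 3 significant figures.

n(K) = 12.7 / 39.10 = 0.3248 mol
K⁺ + e⁻ → K, so n(e⁻) = 0.3248 mol
Since the cells are in series, n(e⁻) in the Ni cell is also 0.3248 mol.
Ni²⁺ + 2e⁻ → Ni, so n(Ni) = 0.3248 / 2 = 0.1624 mol
m(Ni) = 0.1624 × 58.69 = 9.53 g

9.53 g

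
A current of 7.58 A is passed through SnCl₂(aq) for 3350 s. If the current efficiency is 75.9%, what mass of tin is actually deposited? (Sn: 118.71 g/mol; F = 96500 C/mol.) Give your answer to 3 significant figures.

11.9 g

Q = 7.58 × 3350 = 25390 C
n(e⁻) = 25390 / 96500 = 0.2631 mol
Sn²⁺ + 2e⁻ → Sn, so theoretical m(Sn) = 0.1316 × 118.71 = 15.62 g
Actual mass = 75.9% × 15.62 = 11.9 g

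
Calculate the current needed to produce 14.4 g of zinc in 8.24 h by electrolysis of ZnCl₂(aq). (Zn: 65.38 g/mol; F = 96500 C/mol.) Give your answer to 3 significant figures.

1.43 A

n(Zn) = 14.4 / 65.38 = 0.2203 mol
Zn²⁺ + 2e⁻ → Zn, so n(e⁻) = 2 × 0.2203 = 0.4406 mol
Q = 0.4406 × 96500 = 42520 C
I = Q / t = 42520 / 29664 s = 1.43 A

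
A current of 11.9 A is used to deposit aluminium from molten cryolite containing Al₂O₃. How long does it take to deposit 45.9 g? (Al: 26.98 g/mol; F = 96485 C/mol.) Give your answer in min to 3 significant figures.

690 min

n(Al) = 45.9 / 26.98 = 1.701 mol
Al³⁺ + 3e⁻ → Al, so n(e⁻) = 3 × 1.701 = 5.103 mol
Q = 5.103 × 96485 = 4.924×10^5 C
t = Q / I = 4.924×10^5 / 11.9 = 41380 s = 690 min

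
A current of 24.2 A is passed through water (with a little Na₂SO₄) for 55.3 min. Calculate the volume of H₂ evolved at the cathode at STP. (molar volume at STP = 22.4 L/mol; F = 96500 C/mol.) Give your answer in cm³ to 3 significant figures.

Charge passed = 24.2 × 3318 = 80300 C
n(e⁻) = Q/F = 80300/96500 = 0.8321 mol
2H⁺ + 2e⁻ → H₂, so n(H₂) = 0.8321 / 2 = 0.4161 mol
V = 0.4161 × 22.4 = 9.321 L
= 9320 cm³

9320 cm³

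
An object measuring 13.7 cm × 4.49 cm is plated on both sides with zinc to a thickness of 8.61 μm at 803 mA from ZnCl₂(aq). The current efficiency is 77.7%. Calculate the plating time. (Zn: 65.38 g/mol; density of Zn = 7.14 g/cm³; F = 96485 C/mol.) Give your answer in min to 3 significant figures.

Plated area = 2 × 13.7 × 4.49 = 123.0 cm²
Volume = 123.0 × 8.61×10⁻⁴ cm = 0.1059 cm³
m(Zn) = 0.1059 × 7.14 = 0.7561 g
n(Zn) = 0.7561 / 65.38 = 0.01156 mol; n(e⁻) = 2 × 0.01156 = 0.02312 mol
Q = 0.02312 × 96485 / 0.777 = 2871 C
t = 2871 / 0.803 = 3575 s = 59.6 min

59.6 min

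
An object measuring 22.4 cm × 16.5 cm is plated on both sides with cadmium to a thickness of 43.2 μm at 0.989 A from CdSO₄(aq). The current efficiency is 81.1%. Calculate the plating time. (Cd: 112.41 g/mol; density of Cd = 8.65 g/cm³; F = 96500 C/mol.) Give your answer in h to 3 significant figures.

16.4 h

Plated area = 2 × 22.4 × 16.5 = 739.2 cm²
Volume = 739.2 × 43.2×10⁻⁴ cm = 3.193 cm³
m(Cd) = 3.193 × 8.65 = 27.62 g
n(Cd) = 27.62 / 112.41 = 0.2457 mol; n(e⁻) = 2 × 0.2457 = 0.4914 mol
Q = 0.4914 × 96500 / 0.811 = 58470 C
t = 58470 / 0.989 = 59120 s = 16.4 h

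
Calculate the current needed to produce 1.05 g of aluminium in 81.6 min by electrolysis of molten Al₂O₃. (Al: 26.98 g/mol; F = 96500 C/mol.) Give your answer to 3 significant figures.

2.30 A

n(Al) = 1.05 / 26.98 = 0.03892 mol
Al³⁺ + 3e⁻ → Al, so n(e⁻) = 3 × 0.03892 = 0.1168 mol
Q = 0.1168 × 96500 = 11270 C
I = Q / t = 11270 / 4896 s = 2.30 A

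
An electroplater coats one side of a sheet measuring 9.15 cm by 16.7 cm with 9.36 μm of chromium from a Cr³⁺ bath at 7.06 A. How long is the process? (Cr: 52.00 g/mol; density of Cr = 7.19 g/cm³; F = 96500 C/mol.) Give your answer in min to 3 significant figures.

Plated area = 9.15 × 16.7 = 152.8 cm²
Volume = 152.8 × 9.36×10⁻⁴ cm = 0.1430 cm³
m(Cr) = 0.1430 × 7.19 = 1.028 g
n(Cr) = 1.028 / 52.00 = 0.01977 mol; n(e⁻) = 3 × 0.01977 = 0.05931 mol
Q = 0.05931 × 96500 = 5723 C
t = 5723 / 7.06 = 810.6 s = 13.5 min

13.5 min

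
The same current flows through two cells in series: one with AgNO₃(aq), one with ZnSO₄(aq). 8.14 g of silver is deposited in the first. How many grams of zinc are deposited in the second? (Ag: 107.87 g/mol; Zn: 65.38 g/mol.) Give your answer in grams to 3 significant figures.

2.47 g

n(Ag) = 8.14 / 107.87 = 0.07546 mol
Ag⁺ + e⁻ → Ag, so n(e⁻) = 0.07546 mol
Since the cells are in series, n(e⁻) in the Zn cell is also 0.07546 mol.
Zn²⁺ + 2e⁻ → Zn, so n(Zn) = 0.07546 / 2 = 0.03773 mol
m(Zn) = 0.03773 × 65.38 = 2.47 g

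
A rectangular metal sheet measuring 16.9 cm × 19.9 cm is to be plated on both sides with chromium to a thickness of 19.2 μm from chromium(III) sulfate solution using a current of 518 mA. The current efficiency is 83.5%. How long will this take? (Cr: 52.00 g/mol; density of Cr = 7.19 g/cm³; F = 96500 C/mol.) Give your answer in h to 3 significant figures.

33.2 h

Plated area = 2 × 16.9 × 19.9 = 672.6 cm²
Volume = 672.6 × 19.2×10⁻⁴ cm = 1.291 cm³
m(Cr) = 1.291 × 7.19 = 9.282 g
n(Cr) = 9.282 / 52.00 = 0.1785 mol; n(e⁻) = 3 × 0.1785 = 0.5355 mol
Q = 0.5355 × 96500 / 0.835 = 61890 C
t = 61890 / 0.518 = 1.195×10^5 s = 33.2 h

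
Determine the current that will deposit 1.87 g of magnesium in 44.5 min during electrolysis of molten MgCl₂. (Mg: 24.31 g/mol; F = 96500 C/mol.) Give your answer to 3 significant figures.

5.56 A

n(Mg) = 1.87 / 24.31 = 0.07692 mol
Mg²⁺ + 2e⁻ → Mg, so n(e⁻) = 2 × 0.07692 = 0.1538 mol
Q = 0.1538 × 96500 = 14840 C
I = Q / t = 14840 / 2670 s = 5.56 A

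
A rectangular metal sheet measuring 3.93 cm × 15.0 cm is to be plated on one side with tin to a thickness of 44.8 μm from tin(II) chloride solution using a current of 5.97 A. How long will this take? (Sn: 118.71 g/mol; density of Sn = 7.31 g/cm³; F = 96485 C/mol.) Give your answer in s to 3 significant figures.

526 s

Plated area = 3.93 × 15.0 = 58.95 cm²
Volume = 58.95 × 44.8×10⁻⁴ cm = 0.2641 cm³
m(Sn) = 0.2641 × 7.31 = 1.931 g
n(Sn) = 1.931 / 118.71 = 0.01627 mol; n(e⁻) = 2 × 0.01627 = 0.03254 mol
Q = 0.03254 × 96485 = 3140 C
t = 3140 / 5.97 = 526.0 s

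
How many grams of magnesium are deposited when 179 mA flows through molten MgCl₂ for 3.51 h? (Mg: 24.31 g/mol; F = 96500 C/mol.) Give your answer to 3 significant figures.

0.285 g

Charge passed = 0.179 × 12636 = 2262 C
n(e⁻) = 2262 / 96500 = 0.02344 mol
Mg²⁺ + 2e⁻ → Mg, so n(Mg) = 0.02344 / 2 = 0.01172 mol
m = 0.01172 × 24.31 = 0.285 g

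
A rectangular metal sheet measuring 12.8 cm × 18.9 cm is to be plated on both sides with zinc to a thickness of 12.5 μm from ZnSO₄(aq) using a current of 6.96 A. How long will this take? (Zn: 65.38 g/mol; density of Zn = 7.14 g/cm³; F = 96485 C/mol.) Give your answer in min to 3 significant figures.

30.5 min

Plated area = 2 × 12.8 × 18.9 = 483.8 cm²
Volume = 483.8 × 12.5×10⁻⁴ cm = 0.6048 cm³
m(Zn) = 0.6048 × 7.14 = 4.318 g
n(Zn) = 4.318 / 65.38 = 0.06604 mol; n(e⁻) = 2 × 0.06604 = 0.1321 mol
Q = 0.1321 × 96485 = 12750 C
t = 12750 / 6.96 = 1832 s = 30.5 min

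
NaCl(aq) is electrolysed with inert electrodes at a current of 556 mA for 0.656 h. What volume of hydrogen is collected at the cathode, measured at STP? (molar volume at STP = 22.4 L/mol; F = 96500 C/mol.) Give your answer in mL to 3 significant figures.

152 mL

Q = It = 0.556 × 2361.6 = 1313 C
n(e⁻) = 1313 / 96500 = 0.01361 mol
2H⁺ + 2e⁻ → H₂, so n(H₂) = 0.01361 / 2 = 0.006805 mol
V = 0.006805 × 22.4 = 0.1524 L
= 152 mL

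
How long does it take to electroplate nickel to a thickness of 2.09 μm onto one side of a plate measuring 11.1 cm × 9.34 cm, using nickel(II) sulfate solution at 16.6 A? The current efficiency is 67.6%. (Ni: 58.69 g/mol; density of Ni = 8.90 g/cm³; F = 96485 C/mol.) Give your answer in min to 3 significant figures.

Plated area = 11.1 × 9.34 = 103.7 cm²
Volume = 103.7 × 2.09×10⁻⁴ cm = 0.02167 cm³
m(Ni) = 0.02167 × 8.90 = 0.1929 g
n(Ni) = 0.1929 / 58.69 = 0.003287 mol; n(e⁻) = 2 × 0.003287 = 0.006574 mol
Q = 0.006574 × 96485 / 0.676 = 938.3 C
t = 938.3 / 16.6 = 56.52 s = 0.942 min

0.942 min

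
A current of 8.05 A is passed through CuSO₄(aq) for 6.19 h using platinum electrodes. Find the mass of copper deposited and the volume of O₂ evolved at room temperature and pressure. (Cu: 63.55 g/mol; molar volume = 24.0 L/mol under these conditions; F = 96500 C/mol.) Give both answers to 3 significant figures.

Q = 8.05 × 22284 = 1.794×10^5 C; n(e⁻) = 1.794×10^5 / 96500 = 1.859 mol
Cathode: Cu²⁺ + 2e⁻ → Cu → n(Cu) = 1.859/2 = 0.9295 mol → 59.1 g
Anode: 2H₂O → O₂ + 4H⁺ + 4e⁻ → n(O₂) = 1.859/4 = 0.4648 mol → 11.2 L

59.1 g Cu; 11.2 L O₂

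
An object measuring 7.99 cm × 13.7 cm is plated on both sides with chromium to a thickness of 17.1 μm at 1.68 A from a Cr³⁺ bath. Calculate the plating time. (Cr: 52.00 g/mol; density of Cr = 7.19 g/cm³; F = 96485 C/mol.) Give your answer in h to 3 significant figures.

2.48 h

Plated area = 2 × 7.99 × 13.7 = 218.9 cm²
Volume = 218.9 × 17.1×10⁻⁴ cm = 0.3743 cm³
m(Cr) = 0.3743 × 7.19 = 2.691 g
n(Cr) = 2.691 / 52.00 = 0.05175 mol; n(e⁻) = 3 × 0.05175 = 0.1553 mol
Q = 0.1553 × 96485 = 14980 C
t = 14980 / 1.68 = 8917 s = 2.48 h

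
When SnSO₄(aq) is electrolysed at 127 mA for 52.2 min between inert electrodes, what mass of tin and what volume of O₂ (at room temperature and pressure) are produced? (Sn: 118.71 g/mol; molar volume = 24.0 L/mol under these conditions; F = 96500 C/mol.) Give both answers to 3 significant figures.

0.245 g Sn; 0.0247 L O₂

Q = 0.127 × 3132 = 397.8 C; n(e⁻) = 397.8 / 96500 = 0.004122 mol
Cathode: Sn²⁺ + 2e⁻ → Sn → n(Sn) = 0.004122/2 = 0.002061 mol → 0.245 g
Anode: 2H₂O → O₂ + 4H⁺ + 4e⁻ → n(O₂) = 0.004122/4 = 0.001031 mol → 0.0247 L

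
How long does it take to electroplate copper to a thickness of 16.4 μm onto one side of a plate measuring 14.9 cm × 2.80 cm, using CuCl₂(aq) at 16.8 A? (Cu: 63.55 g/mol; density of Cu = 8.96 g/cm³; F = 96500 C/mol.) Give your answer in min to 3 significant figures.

1.85 min

Plated area = 14.9 × 2.80 = 41.72 cm²
Volume = 41.72 × 16.4×10⁻⁴ cm = 0.06842 cm³
m(Cu) = 0.06842 × 8.96 = 0.6130 g
n(Cu) = 0.6130 / 63.55 = 0.009646 mol; n(e⁻) = 2 × 0.009646 = 0.01929 mol
Q = 0.01929 × 96500 = 1861 C
t = 1861 / 16.8 = 110.8 s = 1.85 min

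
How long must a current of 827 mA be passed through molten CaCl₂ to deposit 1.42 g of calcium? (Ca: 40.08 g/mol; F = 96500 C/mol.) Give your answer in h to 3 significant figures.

n(Ca) = 1.42 / 40.08 = 0.03543 mol
Ca²⁺ + 2e⁻ → Ca, so n(e⁻) = 2 × 0.03543 = 0.07086 mol
Q = 0.07086 × 96500 = 6838 C
t = Q / I = 6838 / 0.827 = 8268 s = 2.30 h

2.30 h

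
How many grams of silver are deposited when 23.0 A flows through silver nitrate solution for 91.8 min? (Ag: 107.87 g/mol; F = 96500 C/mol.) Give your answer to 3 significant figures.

Q = It = 23.0 × 5508 = 1.267×10^5 C
n(e⁻) = Q/F = 1.267×10^5/96500 = 1.313 mol
Ag⁺ + e⁻ → Ag, so n(Ag) = 1.313 mol
m = 1.313 × 107.87 = 142 g

142 g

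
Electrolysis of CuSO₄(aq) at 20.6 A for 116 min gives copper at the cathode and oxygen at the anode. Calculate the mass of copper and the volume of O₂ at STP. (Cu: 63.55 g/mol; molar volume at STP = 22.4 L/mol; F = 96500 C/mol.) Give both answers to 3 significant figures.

47.2 g Cu; 8.32 L O₂

Q = 20.6 × 6960 = 1.434×10^5 C; n(e⁻) = 1.434×10^5 / 96500 = 1.486 mol
Cathode: Cu²⁺ + 2e⁻ → Cu → n(Cu) = 1.486/2 = 0.7430 mol → 47.2 g
Anode: 2H₂O → O₂ + 4H⁺ + 4e⁻ → n(O₂) = 1.486/4 = 0.3715 mol → 8.32 L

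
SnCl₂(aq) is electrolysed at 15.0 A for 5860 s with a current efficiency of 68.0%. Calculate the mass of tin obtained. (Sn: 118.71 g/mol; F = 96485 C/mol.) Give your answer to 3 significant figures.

Q = 15.0 × 5860 = 87900 C
n(e⁻) = 87900 / 96485 = 0.9110 mol
Sn²⁺ + 2e⁻ → Sn, so theoretical m(Sn) = 0.4555 × 118.71 = 54.07 g
Actual mass = 68.0% × 54.07 = 36.8 g

36.8 g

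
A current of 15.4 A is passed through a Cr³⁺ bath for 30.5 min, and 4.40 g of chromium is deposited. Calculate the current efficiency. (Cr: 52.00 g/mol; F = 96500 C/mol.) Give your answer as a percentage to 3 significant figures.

86.9%

Q = 15.4 × 1830 = 28180 C
n(e⁻) = 28180 / 96500 = 0.2920 mol
Cr³⁺ + 3e⁻ → Cr, so theoretical n(Cr) = 0.09733 mol → 5.061 g
Efficiency = 4.40 / 5.061 = 0.8694 = 86.9%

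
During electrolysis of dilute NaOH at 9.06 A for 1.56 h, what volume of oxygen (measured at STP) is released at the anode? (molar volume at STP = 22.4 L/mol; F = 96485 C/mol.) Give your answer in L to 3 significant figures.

2.95 L

Charge passed = 9.06 × 5616 = 50880 C
Moles of electrons = 50880 / 96485 = 0.5273 mol
2H₂O → O₂ + 4H⁺ + 4e⁻, so n(O₂) = 0.5273 / 4 = 0.1318 mol
V = 0.1318 × 22.4 = 2.952 L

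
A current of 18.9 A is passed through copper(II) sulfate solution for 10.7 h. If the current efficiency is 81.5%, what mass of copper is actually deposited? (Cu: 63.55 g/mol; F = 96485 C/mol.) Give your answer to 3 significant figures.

Q = 18.9 × 38520 = 7.280×10^5 C
n(e⁻) = 7.280×10^5 / 96485 = 7.545 mol
Cu²⁺ + 2e⁻ → Cu, so theoretical m(Cu) = 3.773 × 63.55 = 239.8 g
Actual mass = 81.5% × 239.8 = 195 g

195 g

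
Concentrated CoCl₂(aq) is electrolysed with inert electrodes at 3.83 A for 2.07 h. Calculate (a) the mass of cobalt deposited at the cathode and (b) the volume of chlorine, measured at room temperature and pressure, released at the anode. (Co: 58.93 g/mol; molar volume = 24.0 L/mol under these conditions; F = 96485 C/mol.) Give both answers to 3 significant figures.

Q = 3.83 × 7452 = 28540 C; n(e⁻) = 28540 / 96485 = 0.2958 mol
Cathode: Co²⁺ + 2e⁻ → Co → n(Co) = 0.2958/2 = 0.1479 mol → 8.72 g
Anode: 2Cl⁻ → Cl₂ + 2e⁻ → n(Cl₂) = 0.2958/2 = 0.1479 mol → 3.55 L

8.72 g Co; 3.55 L Cl₂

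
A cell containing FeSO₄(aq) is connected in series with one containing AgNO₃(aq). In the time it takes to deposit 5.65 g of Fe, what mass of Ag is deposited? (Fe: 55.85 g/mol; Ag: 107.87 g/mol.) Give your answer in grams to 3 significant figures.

21.8 g

n(Fe) = 5.65 / 55.85 = 0.1012 mol
Fe²⁺ + 2e⁻ → Fe, so n(e⁻) = 2 × 0.1012 = 0.2024 mol
Same current for the same time ⇒ same n(e⁻) = 0.2024 mol in both cells.
Ag⁺ + e⁻ → Ag, so n(Ag) = 0.2024 mol
m(Ag) = 0.2024 × 107.87 = 21.8 g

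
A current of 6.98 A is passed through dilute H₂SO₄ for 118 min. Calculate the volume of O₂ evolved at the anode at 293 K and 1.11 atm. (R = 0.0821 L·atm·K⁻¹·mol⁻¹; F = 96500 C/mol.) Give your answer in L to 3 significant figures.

Q = It = 6.98 × 7080 = 49420 C
n(e⁻) = Q/F = 49420/96500 = 0.5121 mol
2H₂O → O₂ + 4H⁺ + 4e⁻, so n(O₂) = 0.5121 / 4 = 0.1280 mol
V = nRT/P = 0.1280 × 0.0821 × 293 / 1.11 = 2.774 L

2.77 L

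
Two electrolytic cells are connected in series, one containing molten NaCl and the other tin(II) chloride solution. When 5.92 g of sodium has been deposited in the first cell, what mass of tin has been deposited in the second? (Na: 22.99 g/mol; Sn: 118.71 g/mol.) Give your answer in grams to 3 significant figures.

n(Na) = 5.92 / 22.99 = 0.2575 mol
Na⁺ + e⁻ → Na, so n(e⁻) = 0.2575 mol
Same current for the same time ⇒ same n(e⁻) = 0.2575 mol in both cells.
Sn²⁺ + 2e⁻ → Sn, so n(Sn) = 0.2575 / 2 = 0.1288 mol
m(Sn) = 0.1288 × 118.71 = 15.3 g

15.3 g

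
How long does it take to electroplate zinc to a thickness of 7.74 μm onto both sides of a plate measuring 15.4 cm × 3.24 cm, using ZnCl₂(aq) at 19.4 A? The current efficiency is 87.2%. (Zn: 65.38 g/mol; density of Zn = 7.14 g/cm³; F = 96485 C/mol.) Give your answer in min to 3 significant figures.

1.60 min

Plated area = 2 × 15.4 × 3.24 = 99.79 cm²
Volume = 99.79 × 7.74×10⁻⁴ cm = 0.07724 cm³
m(Zn) = 0.07724 × 7.14 = 0.5515 g
n(Zn) = 0.5515 / 65.38 = 0.008435 mol; n(e⁻) = 2 × 0.008435 = 0.01687 mol
Q = 0.01687 × 96485 / 0.872 = 1867 C
t = 1867 / 19.4 = 96.24 s = 1.60 min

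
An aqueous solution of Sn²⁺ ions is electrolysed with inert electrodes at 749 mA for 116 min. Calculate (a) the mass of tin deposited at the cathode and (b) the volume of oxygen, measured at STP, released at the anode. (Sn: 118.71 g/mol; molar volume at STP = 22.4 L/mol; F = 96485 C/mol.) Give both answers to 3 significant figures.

Q = 0.749 × 6960 = 5213 C; n(e⁻) = 5213 / 96485 = 0.05403 mol
Cathode: Sn²⁺ + 2e⁻ → Sn → n(Sn) = 0.05403/2 = 0.02702 mol → 3.21 g
Anode: 2H₂O → O₂ + 4H⁺ + 4e⁻ → n(O₂) = 0.05403/4 = 0.01351 mol → 0.303 L

3.21 g Sn; 0.303 L O₂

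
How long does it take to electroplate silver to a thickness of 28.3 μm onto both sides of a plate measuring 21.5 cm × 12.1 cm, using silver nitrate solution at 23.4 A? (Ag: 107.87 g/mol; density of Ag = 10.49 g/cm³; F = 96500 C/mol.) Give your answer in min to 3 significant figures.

9.84 min

Plated area = 2 × 21.5 × 12.1 = 520.3 cm²
Volume = 520.3 × 28.3×10⁻⁴ cm = 1.472 cm³
m(Ag) = 1.472 × 10.49 = 15.44 g
n(Ag) = 15.44 / 107.87 = 0.1431 mol; n(e⁻) = 0.1431 mol
Q = 0.1431 × 96500 = 13810 C
t = 13810 / 23.4 = 590.2 s = 9.84 min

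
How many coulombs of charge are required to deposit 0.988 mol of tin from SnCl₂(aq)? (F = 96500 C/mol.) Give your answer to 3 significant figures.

Sn²⁺ + 2e⁻ → Sn, so n(e⁻) = 2 × 0.988 = 1.976 mol
Q = 1.976 × 96500 = 1.907×10^5 C

1.91×10^5 C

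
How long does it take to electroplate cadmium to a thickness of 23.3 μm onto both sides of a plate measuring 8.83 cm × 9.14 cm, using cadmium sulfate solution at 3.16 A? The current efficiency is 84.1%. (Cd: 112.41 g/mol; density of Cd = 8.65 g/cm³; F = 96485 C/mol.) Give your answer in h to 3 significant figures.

Plated area = 2 × 8.83 × 9.14 = 161.4 cm²
Volume = 161.4 × 23.3×10⁻⁴ cm = 0.3761 cm³
m(Cd) = 0.3761 × 8.65 = 3.253 g
n(Cd) = 3.253 / 112.41 = 0.02894 mol; n(e⁻) = 2 × 0.02894 = 0.05788 mol
Q = 0.05788 × 96485 / 0.841 = 6640 C
t = 6640 / 3.16 = 2101 s = 0.584 h

0.584 h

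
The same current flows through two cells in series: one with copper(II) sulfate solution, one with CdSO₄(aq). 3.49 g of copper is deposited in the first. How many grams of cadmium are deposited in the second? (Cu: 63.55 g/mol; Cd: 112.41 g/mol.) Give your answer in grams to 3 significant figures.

n(Cu) = 3.49 / 63.55 = 0.05492 mol
Cu²⁺ + 2e⁻ → Cu, so n(e⁻) = 2 × 0.05492 = 0.1098 mol
In series, the same 0.1098 mol of electrons flows through the second cell.
Cd²⁺ + 2e⁻ → Cd, so n(Cd) = 0.1098 / 2 = 0.05490 mol
m(Cd) = 0.05490 × 112.41 = 6.17 g

6.17 g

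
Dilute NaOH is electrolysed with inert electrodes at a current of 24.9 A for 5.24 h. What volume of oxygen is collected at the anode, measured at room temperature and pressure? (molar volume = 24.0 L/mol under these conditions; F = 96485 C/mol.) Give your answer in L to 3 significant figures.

29.2 L

Q = 24.9 A × 18864 s = 4.697×10^5 C
n(e⁻) = 4.697×10^5 / 96485 = 4.868 mol
2H₂O → O₂ + 4H⁺ + 4e⁻, so n(O₂) = 4.868 / 4 = 1.217 mol
V = 1.217 × 24.0 = 29.21 L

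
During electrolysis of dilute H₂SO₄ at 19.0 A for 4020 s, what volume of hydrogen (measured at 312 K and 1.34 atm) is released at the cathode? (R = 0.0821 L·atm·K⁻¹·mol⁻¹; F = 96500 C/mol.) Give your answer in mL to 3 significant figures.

Charge passed = 19.0 × 4020 = 76380 C
n(e⁻) = 76380 / 96500 = 0.7915 mol
2H⁺ + 2e⁻ → H₂, so n(H₂) = 0.7915 / 2 = 0.3958 mol
V = nRT/P = 0.3958 × 0.0821 × 312 / 1.34 = 7.566 L
= 7570 mL

7570 mL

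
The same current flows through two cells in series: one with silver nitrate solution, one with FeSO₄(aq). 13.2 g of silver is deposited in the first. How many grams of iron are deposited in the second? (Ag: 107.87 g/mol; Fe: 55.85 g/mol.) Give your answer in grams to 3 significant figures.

n(Ag) = 13.2 / 107.87 = 0.1224 mol
Ag⁺ + e⁻ → Ag, so n(e⁻) = 0.1224 mol
In series, the same 0.1224 mol of electrons flows through the second cell.
Fe²⁺ + 2e⁻ → Fe, so n(Fe) = 0.1224 / 2 = 0.06120 mol
m(Fe) = 0.06120 × 55.85 = 3.42 g

3.42 g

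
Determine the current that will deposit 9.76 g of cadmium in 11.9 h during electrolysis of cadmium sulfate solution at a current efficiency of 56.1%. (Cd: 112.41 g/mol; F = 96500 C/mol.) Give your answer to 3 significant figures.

n(Cd) = 9.76 / 112.41 = 0.08683 mol
Cd²⁺ + 2e⁻ → Cd, so n(e⁻) = 2 × 0.08683 = 0.1737 mol
Q = 0.1737 × 96500 / 0.561 = 29880 C
I = Q / t = 29880 / 42840 s = 0.697 A

0.697 A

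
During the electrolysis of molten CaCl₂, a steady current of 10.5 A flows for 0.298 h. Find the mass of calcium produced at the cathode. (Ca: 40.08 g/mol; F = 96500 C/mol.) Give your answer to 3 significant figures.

Charge passed = 10.5 × 1072.8 = 11260 C
n(e⁻) = 11260 / 96500 = 0.1167 mol
Ca²⁺ + 2e⁻ → Ca, so n(Ca) = 0.1167 / 2 = 0.05835 mol
m = 0.05835 × 40.08 = 2.34 g

2.34 g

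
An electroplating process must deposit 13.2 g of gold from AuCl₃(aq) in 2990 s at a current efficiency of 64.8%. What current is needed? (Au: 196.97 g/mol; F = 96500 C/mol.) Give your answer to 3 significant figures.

10.0 A

n(Au) = 13.2 / 196.97 = 0.06702 mol
Au³⁺ + 3e⁻ → Au, so n(e⁻) = 3 × 0.06702 = 0.2011 mol
Q = 0.2011 × 96500 / 0.648 = 29950 C
I = Q / t = 29950 / 2990 s = 10.0 A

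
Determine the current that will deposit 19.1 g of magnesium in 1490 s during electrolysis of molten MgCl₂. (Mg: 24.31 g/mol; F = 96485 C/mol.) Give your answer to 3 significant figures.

102 A

n(Mg) = 19.1 / 24.31 = 0.7857 mol
Mg²⁺ + 2e⁻ → Mg, so n(e⁻) = 2 × 0.7857 = 1.571 mol
Q = 1.571 × 96485 = 1.516×10^5 C
I = Q / t = 1.516×10^5 / 1490 s = 102 A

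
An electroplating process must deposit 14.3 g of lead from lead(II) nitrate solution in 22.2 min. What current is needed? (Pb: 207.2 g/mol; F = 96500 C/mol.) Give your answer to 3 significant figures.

n(Pb) = 14.3 / 207.2 = 0.06902 mol
Pb²⁺ + 2e⁻ → Pb, so n(e⁻) = 2 × 0.06902 = 0.1380 mol
Q = 0.1380 × 96500 = 13320 C
I = Q / t = 13320 / 1332 s = 10.0 A

10.0 A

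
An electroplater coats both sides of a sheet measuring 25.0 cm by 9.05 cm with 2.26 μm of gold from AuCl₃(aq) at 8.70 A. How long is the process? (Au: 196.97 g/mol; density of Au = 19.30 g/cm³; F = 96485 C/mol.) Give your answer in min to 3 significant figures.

5.56 min

Plated area = 2 × 25.0 × 9.05 = 452.5 cm²
Volume = 452.5 × 2.26×10⁻⁴ cm = 0.1023 cm³
m(Au) = 0.1023 × 19.30 = 1.974 g
n(Au) = 1.974 / 196.97 = 0.01002 mol; n(e⁻) = 3 × 0.01002 = 0.03006 mol
Q = 0.03006 × 96485 = 2900 C
t = 2900 / 8.70 = 333.3 s = 5.56 min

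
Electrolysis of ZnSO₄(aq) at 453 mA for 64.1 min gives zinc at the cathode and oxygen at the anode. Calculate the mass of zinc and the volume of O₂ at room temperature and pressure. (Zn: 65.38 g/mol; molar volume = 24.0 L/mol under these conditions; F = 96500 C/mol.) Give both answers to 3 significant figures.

0.590 g Zn; 0.108 L O₂

Q = 0.453 × 3846 = 1742 C; n(e⁻) = 1742 / 96500 = 0.01805 mol
Cathode: Zn²⁺ + 2e⁻ → Zn → n(Zn) = 0.01805/2 = 0.009025 mol → 0.590 g
Anode: 2H₂O → O₂ + 4H⁺ + 4e⁻ → n(O₂) = 0.01805/4 = 0.004513 mol → 0.108 L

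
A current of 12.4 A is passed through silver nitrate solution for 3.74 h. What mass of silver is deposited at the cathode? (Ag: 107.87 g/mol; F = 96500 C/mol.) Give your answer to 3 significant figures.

187 g

Charge passed = 12.4 × 13464 = 1.670×10^5 C
n(e⁻) = Q/F = 1.670×10^5/96500 = 1.731 mol
Ag⁺ + e⁻ → Ag, so n(Ag) = 1.731 mol
m = 1.731 × 107.87 = 187 g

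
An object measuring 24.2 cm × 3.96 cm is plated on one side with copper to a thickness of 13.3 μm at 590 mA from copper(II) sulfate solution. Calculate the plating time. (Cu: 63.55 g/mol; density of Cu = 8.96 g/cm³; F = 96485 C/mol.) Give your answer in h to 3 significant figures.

1.63 h

Plated area = 24.2 × 3.96 = 95.83 cm²
Volume = 95.83 × 13.3×10⁻⁴ cm = 0.1275 cm³
m(Cu) = 0.1275 × 8.96 = 1.142 g
n(Cu) = 1.142 / 63.55 = 0.01797 mol; n(e⁻) = 2 × 0.01797 = 0.03594 mol
Q = 0.03594 × 96485 = 3468 C
t = 3468 / 0.590 = 5878 s = 1.63 h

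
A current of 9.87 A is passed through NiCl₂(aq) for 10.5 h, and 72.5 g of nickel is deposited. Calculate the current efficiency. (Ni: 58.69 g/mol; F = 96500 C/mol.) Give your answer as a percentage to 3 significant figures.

63.9%

Q = 9.87 × 37800 = 3.731×10^5 C
n(e⁻) = 3.731×10^5 / 96500 = 3.866 mol
Ni²⁺ + 2e⁻ → Ni, so theoretical n(Ni) = 1.933 mol → 113.4 g
Efficiency = 72.5 / 113.4 = 0.6393 = 63.9%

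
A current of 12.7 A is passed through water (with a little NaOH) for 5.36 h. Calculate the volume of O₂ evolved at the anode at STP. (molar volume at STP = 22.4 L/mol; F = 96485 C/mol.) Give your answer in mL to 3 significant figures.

Charge passed = 12.7 × 19296 = 2.451×10^5 C
n(e⁻) = 2.451×10^5 / 96485 = 2.540 mol
2H₂O → O₂ + 4H⁺ + 4e⁻, so n(O₂) = 2.540 / 4 = 0.6350 mol
V = 0.6350 × 22.4 = 14.22 L
= 14200 mL

14200 mL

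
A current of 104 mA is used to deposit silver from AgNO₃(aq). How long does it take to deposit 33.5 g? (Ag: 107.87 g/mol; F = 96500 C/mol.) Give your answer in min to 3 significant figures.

4800 min

n(Ag) = 33.5 / 107.87 = 0.3106 mol
Ag⁺ + e⁻ → Ag, so n(e⁻) = 0.3106 mol
Q = 0.3106 × 96500 = 29970 C
t = Q / I = 29970 / 0.104 = 2.882×10^5 s = 4800 min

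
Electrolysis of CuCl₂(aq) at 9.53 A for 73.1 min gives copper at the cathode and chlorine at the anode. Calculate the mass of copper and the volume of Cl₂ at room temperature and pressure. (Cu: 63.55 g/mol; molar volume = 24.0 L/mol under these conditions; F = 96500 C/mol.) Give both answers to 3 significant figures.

Q = 9.53 × 4386 = 41800 C; n(e⁻) = 41800 / 96500 = 0.4332 mol
Cathode: Cu²⁺ + 2e⁻ → Cu → n(Cu) = 0.4332/2 = 0.2166 mol → 13.8 g
Anode: 2Cl⁻ → Cl₂ + 2e⁻ → n(Cl₂) = 0.4332/2 = 0.2166 mol → 5.20 L

13.8 g Cu; 5.20 L Cl₂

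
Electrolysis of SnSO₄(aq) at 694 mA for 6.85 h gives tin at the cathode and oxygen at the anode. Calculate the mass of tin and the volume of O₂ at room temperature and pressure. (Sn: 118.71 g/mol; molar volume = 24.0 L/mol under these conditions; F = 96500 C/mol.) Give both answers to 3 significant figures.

Q = 0.694 × 24660 = 17110 C; n(e⁻) = 17110 / 96500 = 0.1773 mol
Cathode: Sn²⁺ + 2e⁻ → Sn → n(Sn) = 0.1773/2 = 0.08865 mol → 10.5 g
Anode: 2H₂O → O₂ + 4H⁺ + 4e⁻ → n(O₂) = 0.1773/4 = 0.04433 mol → 1.06 L

10.5 g Sn; 1.06 L O₂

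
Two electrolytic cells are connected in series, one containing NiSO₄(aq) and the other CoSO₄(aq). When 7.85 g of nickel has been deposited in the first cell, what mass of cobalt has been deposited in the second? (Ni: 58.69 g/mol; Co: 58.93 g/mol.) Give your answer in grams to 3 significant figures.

n(Ni) = 7.85 / 58.69 = 0.1338 mol
Ni²⁺ + 2e⁻ → Ni, so n(e⁻) = 2 × 0.1338 = 0.2676 mol
In series, the same 0.2676 mol of electrons flows through the second cell.
Co²⁺ + 2e⁻ → Co, so n(Co) = 0.2676 / 2 = 0.1338 mol
m(Co) = 0.1338 × 58.93 = 7.88 g

7.88 g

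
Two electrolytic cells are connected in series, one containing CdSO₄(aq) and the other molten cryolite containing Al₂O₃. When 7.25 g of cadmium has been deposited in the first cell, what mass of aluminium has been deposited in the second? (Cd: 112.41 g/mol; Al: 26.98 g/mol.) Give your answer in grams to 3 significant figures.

1.16 g

n(Cd) = 7.25 / 112.41 = 0.06450 mol
Cd²⁺ + 2e⁻ → Cd, so n(e⁻) = 2 × 0.06450 = 0.1290 mol
Since the cells are in series, n(e⁻) in the Al cell is also 0.1290 mol.
Al³⁺ + 3e⁻ → Al, so n(Al) = 0.1290 / 3 = 0.04300 mol
m(Al) = 0.04300 × 26.98 = 1.16 g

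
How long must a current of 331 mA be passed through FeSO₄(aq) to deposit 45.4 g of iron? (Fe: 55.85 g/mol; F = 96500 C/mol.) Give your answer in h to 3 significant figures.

n(Fe) = 45.4 / 55.85 = 0.8129 mol
Fe²⁺ + 2e⁻ → Fe, so n(e⁻) = 2 × 0.8129 = 1.626 mol
Q = 1.626 × 96500 = 1.569×10^5 C
t = Q / I = 1.569×10^5 / 0.331 = 4.740×10^5 s = 132 h

132 h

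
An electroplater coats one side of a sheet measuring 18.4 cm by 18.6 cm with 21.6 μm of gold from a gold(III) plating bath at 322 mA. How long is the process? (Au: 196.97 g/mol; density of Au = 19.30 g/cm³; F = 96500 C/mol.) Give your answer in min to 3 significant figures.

1090 min

Plated area = 18.4 × 18.6 = 342.2 cm²
Volume = 342.2 × 21.6×10⁻⁴ cm = 0.7392 cm³
m(Au) = 0.7392 × 19.30 = 14.27 g
n(Au) = 14.27 / 196.97 = 0.07245 mol; n(e⁻) = 3 × 0.07245 = 0.2174 mol
Q = 0.2174 × 96500 = 20980 C
t = 20980 / 0.322 = 65160 s = 1090 min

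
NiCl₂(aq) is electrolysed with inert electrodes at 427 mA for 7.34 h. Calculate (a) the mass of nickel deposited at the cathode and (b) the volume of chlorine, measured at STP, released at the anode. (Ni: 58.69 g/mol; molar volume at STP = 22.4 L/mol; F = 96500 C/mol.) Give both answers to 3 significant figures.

Q = 0.427 × 26424 = 11280 C; n(e⁻) = 11280 / 96500 = 0.1169 mol
Cathode: Ni²⁺ + 2e⁻ → Ni → n(Ni) = 0.1169/2 = 0.05845 mol → 3.43 g
Anode: 2Cl⁻ → Cl₂ + 2e⁻ → n(Cl₂) = 0.1169/2 = 0.05845 mol → 1.31 L

3.43 g Ni; 1.31 L Cl₂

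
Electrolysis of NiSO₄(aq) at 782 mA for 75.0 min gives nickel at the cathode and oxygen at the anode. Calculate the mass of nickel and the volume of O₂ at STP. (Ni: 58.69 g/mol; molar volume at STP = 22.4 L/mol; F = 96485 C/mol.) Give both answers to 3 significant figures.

Q = 0.782 × 4500 = 3519 C; n(e⁻) = 3519 / 96485 = 0.03647 mol
Cathode: Ni²⁺ + 2e⁻ → Ni → n(Ni) = 0.03647/2 = 0.01824 mol → 1.07 g
Anode: 2H₂O → O₂ + 4H⁺ + 4e⁻ → n(O₂) = 0.03647/4 = 0.009118 mol → 0.204 L

1.07 g Ni; 0.204 L O₂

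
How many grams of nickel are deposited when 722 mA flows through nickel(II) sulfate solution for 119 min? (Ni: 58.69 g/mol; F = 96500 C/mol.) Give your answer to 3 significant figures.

Charge passed = 0.722 × 7140 = 5155 C
Moles of electrons = 5155 / 96500 = 0.05342 mol
Ni²⁺ + 2e⁻ → Ni, so n(Ni) = 0.05342 / 2 = 0.02671 mol
m = 0.02671 × 58.69 = 1.57 g

1.57 g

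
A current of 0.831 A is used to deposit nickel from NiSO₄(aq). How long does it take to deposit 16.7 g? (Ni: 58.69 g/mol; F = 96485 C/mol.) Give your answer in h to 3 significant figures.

18.4 h

n(Ni) = 16.7 / 58.69 = 0.2845 mol
Ni²⁺ + 2e⁻ → Ni, so n(e⁻) = 2 × 0.2845 = 0.5690 mol
Q = 0.5690 × 96485 = 54900 C
t = Q / I = 54900 / 0.831 = 66060 s = 18.4 h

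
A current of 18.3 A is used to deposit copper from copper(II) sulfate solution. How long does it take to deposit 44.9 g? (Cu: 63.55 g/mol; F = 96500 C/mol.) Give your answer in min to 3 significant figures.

n(Cu) = 44.9 / 63.55 = 0.7065 mol
Cu²⁺ + 2e⁻ → Cu, so n(e⁻) = 2 × 0.7065 = 1.413 mol
Q = 1.413 × 96500 = 1.364×10^5 C
t = Q / I = 1.364×10^5 / 18.3 = 7454 s = 124 min

124 min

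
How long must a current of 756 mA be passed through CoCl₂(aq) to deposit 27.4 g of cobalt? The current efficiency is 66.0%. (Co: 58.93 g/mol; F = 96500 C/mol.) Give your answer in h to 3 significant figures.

50.0 h

n(Co) = 27.4 / 58.93 = 0.4650 mol
Co²⁺ + 2e⁻ → Co, so n(e⁻) = 2 × 0.4650 = 0.9300 mol
Q = 0.9300 × 96500 / 0.660 = 1.360×10^5 C
t = Q / I = 1.360×10^5 / 0.756 = 1.799×10^5 s = 50.0 h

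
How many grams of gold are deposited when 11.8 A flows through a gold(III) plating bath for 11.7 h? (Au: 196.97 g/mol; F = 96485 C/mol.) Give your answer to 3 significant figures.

Charge passed = 11.8 × 42120 = 4.970×10^5 C
n(e⁻) = Q/F = 4.970×10^5/96485 = 5.151 mol
Au³⁺ + 3e⁻ → Au, so n(Au) = 5.151 / 3 = 1.717 mol
m = 1.717 × 196.97 = 338 g

338 g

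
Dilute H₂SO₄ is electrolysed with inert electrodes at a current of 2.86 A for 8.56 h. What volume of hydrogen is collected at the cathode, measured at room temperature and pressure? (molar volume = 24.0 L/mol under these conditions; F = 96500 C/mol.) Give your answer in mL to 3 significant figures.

11000 mL

Q = 2.86 A × 30816 s = 88130 C
Moles of electrons = 88130 / 96500 = 0.9133 mol
2H⁺ + 2e⁻ → H₂, so n(H₂) = 0.9133 / 2 = 0.4567 mol
V = 0.4567 × 24.0 = 10.96 L
= 11000 mL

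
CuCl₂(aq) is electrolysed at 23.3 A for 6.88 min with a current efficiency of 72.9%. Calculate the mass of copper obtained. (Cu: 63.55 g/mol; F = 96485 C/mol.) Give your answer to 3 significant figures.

Q = 23.3 × 412.8 = 9618 C
n(e⁻) = 9618 / 96485 = 0.09968 mol
Cu²⁺ + 2e⁻ → Cu, so theoretical m(Cu) = 0.04984 × 63.55 = 3.167 g
Actual mass = 72.9% × 3.167 = 2.31 g

2.31 g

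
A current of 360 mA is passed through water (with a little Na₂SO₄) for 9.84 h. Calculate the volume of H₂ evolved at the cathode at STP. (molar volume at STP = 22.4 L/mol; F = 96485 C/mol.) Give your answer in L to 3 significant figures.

Q = 0.360 A × 35424 s = 12750 C
n(e⁻) = 12750 / 96485 = 0.1321 mol
2H⁺ + 2e⁻ → H₂, so n(H₂) = 0.1321 / 2 = 0.06605 mol
V = 0.06605 × 22.4 = 1.480 L

1.48 L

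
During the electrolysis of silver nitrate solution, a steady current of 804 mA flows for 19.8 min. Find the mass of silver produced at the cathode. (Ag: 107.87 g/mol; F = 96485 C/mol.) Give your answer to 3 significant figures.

Q = It = 0.804 × 1188 = 955.2 C
n(e⁻) = Q/F = 955.2/96485 = 0.009900 mol
Ag⁺ + e⁻ → Ag, so n(Ag) = 0.009900 mol
m = 0.009900 × 107.87 = 1.07 g

1.07 g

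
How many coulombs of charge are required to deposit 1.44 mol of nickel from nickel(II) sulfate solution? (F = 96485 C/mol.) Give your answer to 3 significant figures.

2.78×10^5 C

Ni²⁺ + 2e⁻ → Ni, so n(e⁻) = 2 × 1.44 = 2.880 mol
Q = 2.880 × 96485 = 2.779×10^5 C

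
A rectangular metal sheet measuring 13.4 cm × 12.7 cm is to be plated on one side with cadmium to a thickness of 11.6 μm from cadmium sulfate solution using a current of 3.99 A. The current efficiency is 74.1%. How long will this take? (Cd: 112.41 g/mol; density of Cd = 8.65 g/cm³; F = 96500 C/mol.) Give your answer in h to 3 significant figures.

0.275 h

Plated area = 13.4 × 12.7 = 170.2 cm²
Volume = 170.2 × 11.6×10⁻⁴ cm = 0.1974 cm³
m(Cd) = 0.1974 × 8.65 = 1.708 g
n(Cd) = 1.708 / 112.41 = 0.01519 mol; n(e⁻) = 2 × 0.01519 = 0.03038 mol
Q = 0.03038 × 96500 / 0.741 = 3956 C
t = 3956 / 3.99 = 991.5 s = 0.275 h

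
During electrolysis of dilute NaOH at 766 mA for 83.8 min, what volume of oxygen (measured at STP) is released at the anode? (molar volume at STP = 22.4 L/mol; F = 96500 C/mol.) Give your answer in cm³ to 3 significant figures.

Q = It = 0.766 × 5028 = 3851 C
n(e⁻) = 3851 / 96500 = 0.03991 mol
2H₂O → O₂ + 4H⁺ + 4e⁻, so n(O₂) = 0.03991 / 4 = 0.009978 mol
V = 0.009978 × 22.4 = 0.2235 L
= 224 cm³

224 cm³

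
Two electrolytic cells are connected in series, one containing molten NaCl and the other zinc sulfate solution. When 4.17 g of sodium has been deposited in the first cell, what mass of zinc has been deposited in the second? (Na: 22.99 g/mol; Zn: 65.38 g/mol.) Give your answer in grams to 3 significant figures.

5.93 g

n(Na) = 4.17 / 22.99 = 0.1814 mol
Na⁺ + e⁻ → Na, so n(e⁻) = 0.1814 mol
Same current for the same time ⇒ same n(e⁻) = 0.1814 mol in both cells.
Zn²⁺ + 2e⁻ → Zn, so n(Zn) = 0.1814 / 2 = 0.09070 mol
m(Zn) = 0.09070 × 65.38 = 5.93 g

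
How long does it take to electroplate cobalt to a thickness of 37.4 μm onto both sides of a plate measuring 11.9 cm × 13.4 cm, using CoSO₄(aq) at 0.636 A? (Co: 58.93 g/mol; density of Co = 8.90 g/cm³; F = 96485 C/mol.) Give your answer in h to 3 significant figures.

15.2 h

Plated area = 2 × 11.9 × 13.4 = 318.9 cm²
Volume = 318.9 × 37.4×10⁻⁴ cm = 1.193 cm³
m(Co) = 1.193 × 8.90 = 10.62 g
n(Co) = 10.62 / 58.93 = 0.1802 mol; n(e⁻) = 2 × 0.1802 = 0.3604 mol
Q = 0.3604 × 96485 = 34770 C
t = 34770 / 0.636 = 54670 s = 15.2 h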